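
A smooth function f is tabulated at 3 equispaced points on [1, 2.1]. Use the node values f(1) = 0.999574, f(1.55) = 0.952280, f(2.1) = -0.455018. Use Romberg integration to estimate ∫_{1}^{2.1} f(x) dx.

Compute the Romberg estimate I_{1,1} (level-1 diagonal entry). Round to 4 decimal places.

0.7982

I_{0,0} (trapezoid, 1 panel, h=1.1000): 0.299506
I_{1,0} (trapezoid, 2 panels, h=0.5500): 0.673507
I_{1,1} = 0.673507 + (0.673507 − 0.299506)/3 = 0.798174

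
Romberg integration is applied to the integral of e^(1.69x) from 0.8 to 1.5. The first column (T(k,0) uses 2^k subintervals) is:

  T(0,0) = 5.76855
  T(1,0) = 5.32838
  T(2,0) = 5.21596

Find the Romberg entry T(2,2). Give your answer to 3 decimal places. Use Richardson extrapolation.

Richardson extrapolation on the trapezoidal column (denominator 4−1=3):
T(1,1) = (4·5.32838 − 5.76855) / 3 = 5.18166
T(2,1) = 5.21596 + (5.21596 − 5.32838)/3 = 5.17849
T(2,2) = 5.17849 + (5.17849 − 5.18166)/15 = 5.17828

5.178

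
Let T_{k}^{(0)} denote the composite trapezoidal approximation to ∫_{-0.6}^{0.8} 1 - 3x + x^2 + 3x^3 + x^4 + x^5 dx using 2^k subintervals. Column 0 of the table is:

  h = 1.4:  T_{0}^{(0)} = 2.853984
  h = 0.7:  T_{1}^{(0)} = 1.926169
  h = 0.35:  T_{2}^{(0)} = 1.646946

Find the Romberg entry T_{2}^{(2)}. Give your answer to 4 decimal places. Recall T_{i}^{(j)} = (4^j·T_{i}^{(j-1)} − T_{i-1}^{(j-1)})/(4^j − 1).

Richardson extrapolation on the trapezoidal column (denominator 4−1=3):
T_{1}^{(1)} = (4·1.926169 − 2.853984) / 3 = 1.616897
T_{2}^{(1)} = (4·1.646946 − 1.926169) / 3 = 1.553872
T_{2}^{(2)} = (16·1.553872 − 1.616897) / 15 = 1.549670

1.5497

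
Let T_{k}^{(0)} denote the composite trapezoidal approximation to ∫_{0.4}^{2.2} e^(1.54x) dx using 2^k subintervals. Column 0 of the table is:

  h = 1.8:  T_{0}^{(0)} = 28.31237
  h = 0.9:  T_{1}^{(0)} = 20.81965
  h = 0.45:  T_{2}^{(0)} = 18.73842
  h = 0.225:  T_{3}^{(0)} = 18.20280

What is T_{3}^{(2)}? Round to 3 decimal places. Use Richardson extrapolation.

18.023

T_{2}^{(1)} = (4·18.73842 − 20.81965) / 3 = 18.04468
T_{3}^{(1)} = (4·18.20280 − 18.73842) / 3 = 18.02426
T_{3}^{(2)} = 18.02426 + (18.02426 − 18.04468)/15 = 18.02290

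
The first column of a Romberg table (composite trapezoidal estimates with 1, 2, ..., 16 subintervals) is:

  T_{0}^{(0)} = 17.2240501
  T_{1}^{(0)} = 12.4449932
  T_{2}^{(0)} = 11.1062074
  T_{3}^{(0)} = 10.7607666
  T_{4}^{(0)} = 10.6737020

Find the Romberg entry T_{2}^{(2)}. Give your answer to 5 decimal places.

Richardson extrapolation on the trapezoidal column (denominator 4−1=3):
T_{1}^{(1)} = 12.4449932 + (12.4449932 − 17.2240501)/3 = 10.8519742
T_{2}^{(1)} = (4·11.1062074 − 12.4449932) / 3 = 10.6599455
T_{2}^{(2)} = (16·10.6599455 − 10.8519742) / 15 = 10.6471436

10.64714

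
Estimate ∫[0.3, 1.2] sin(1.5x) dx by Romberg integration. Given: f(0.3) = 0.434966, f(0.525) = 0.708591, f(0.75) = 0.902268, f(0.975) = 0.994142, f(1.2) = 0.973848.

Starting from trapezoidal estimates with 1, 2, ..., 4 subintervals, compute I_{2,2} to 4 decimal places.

0.7518

I_{0,0} (trapezoid, 1 panel, h=0.9000): 0.633966
I_{1,0} (trapezoid, 2 panels, h=0.4500): 0.723004
I_{2,0} (trapezoid, 4 panels, h=0.2250): 0.744617
I_{1,1} = 0.723004 + (0.723004 − 0.633966)/3 = 0.752683
I_{2,1} = 0.744617 + (0.744617 − 0.723004)/3 = 0.751821
I_{2,2} = 0.751821 + (0.751821 − 0.752683)/15 = 0.751764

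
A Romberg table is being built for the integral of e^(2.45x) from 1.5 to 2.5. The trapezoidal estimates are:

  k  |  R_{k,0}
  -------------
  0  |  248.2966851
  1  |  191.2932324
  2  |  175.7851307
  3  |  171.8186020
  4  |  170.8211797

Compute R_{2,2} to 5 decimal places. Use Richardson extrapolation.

R_{1,1} = 191.2932324 + (191.2932324 − 248.2966851)/3 = 172.2920815
R_{2,1} = 175.7851307 + (175.7851307 − 191.2932324)/3 = 170.6157635
R_{2,2} = 170.6157635 + (170.6157635 − 172.2920815)/15 = 170.5040090

170.50401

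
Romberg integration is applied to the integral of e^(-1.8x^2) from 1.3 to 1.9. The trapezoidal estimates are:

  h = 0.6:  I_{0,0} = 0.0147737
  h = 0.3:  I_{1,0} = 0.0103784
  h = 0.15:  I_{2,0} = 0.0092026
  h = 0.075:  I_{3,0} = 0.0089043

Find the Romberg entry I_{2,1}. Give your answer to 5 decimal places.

0.00881

Richardson extrapolation on the trapezoidal column (denominator 4−1=3):
I_{2,1} = 0.0092026 + (0.0092026 − 0.0103784)/3 = 0.0088107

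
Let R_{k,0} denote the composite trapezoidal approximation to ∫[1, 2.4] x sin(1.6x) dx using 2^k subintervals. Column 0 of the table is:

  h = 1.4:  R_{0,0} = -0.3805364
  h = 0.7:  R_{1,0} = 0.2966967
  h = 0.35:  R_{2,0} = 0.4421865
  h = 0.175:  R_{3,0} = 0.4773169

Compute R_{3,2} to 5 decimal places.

0.48892

R_{2,1} = 0.4421865 + (0.4421865 − 0.2966967)/3 = 0.4906831
R_{3,1} = 0.4773169 + (0.4773169 − 0.4421865)/3 = 0.4890270
R_{3,2} = (16·0.4890270 − 0.4906831) / 15 = 0.4889166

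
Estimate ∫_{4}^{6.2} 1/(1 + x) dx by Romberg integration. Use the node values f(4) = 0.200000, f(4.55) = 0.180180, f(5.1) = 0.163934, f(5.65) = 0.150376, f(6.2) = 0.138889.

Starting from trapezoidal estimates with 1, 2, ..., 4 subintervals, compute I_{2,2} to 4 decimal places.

0.3646

I_{0,0} (trapezoid, 1 panel, h=2.2000): 0.372778
I_{1,0} (trapezoid, 2 panels, h=1.1000): 0.366716
I_{2,0} (trapezoid, 4 panels, h=0.5500): 0.365164
I_{1,1} = 0.366716 + (0.366716 − 0.372778)/3 = 0.364695
I_{2,1} = 0.365164 + (0.365164 − 0.366716)/3 = 0.364647
I_{2,2} = 0.364647 + (0.364647 − 0.364695)/15 = 0.364644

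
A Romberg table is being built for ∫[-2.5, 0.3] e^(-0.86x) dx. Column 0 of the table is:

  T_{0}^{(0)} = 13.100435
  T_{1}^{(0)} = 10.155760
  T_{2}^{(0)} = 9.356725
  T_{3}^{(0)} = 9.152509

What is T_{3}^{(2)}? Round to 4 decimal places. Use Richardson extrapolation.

Richardson extrapolation on the trapezoidal column (denominator 4−1=3):
T_{2}^{(1)} = (4·9.356725 − 10.155760) / 3 = 9.090380
T_{3}^{(1)} = 9.152509 + (9.152509 − 9.356725)/3 = 9.084437
T_{3}^{(2)} = 9.084437 + (9.084437 − 9.090380)/15 = 9.084041

9.0840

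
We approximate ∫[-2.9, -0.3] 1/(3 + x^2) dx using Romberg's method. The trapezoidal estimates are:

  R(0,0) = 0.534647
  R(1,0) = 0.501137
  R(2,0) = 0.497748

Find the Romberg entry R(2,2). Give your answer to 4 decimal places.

0.4971

Richardson extrapolation on the trapezoidal column (denominator 4−1=3):
R(1,1) = (4·0.501137 − 0.534647) / 3 = 0.489967
R(2,1) = (4·0.497748 − 0.501137) / 3 = 0.496618
R(2,2) = 0.496618 + (0.496618 − 0.489967)/15 = 0.497061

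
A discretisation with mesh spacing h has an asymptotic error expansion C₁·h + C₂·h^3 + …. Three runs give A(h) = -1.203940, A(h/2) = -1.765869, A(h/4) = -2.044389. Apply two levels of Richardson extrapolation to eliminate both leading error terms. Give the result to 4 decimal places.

-2.3222

First eliminate the h term (factor 2^1 = 2):
  B₁ = (2·(-1.765869) − (-1.203940))/1 = -2.327798
  B₂ = (2·(-2.044389) − (-1.765869))/1 = -2.322909
Then eliminate the h^3 term (factor 2^3 = 8):
  (8·(-2.322909) − (-2.327798))/7 = -2.322211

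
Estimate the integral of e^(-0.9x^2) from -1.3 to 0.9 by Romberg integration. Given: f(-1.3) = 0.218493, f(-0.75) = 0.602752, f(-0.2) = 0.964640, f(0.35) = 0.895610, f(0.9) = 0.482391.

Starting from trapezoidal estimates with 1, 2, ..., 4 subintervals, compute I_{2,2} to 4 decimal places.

I_{0,0} (trapezoid, 1 panel, h=2.2000): 0.770972
I_{1,0} (trapezoid, 2 panels, h=1.1000): 1.446590
I_{2,0} (trapezoid, 4 panels, h=0.5500): 1.547394
I_{1,1} = 1.446590 + (1.446590 − 0.770972)/3 = 1.671796
I_{2,1} = 1.547394 + (1.547394 − 1.446590)/3 = 1.580995
I_{2,2} = 1.580995 + (1.580995 − 1.671796)/15 = 1.574942

1.5749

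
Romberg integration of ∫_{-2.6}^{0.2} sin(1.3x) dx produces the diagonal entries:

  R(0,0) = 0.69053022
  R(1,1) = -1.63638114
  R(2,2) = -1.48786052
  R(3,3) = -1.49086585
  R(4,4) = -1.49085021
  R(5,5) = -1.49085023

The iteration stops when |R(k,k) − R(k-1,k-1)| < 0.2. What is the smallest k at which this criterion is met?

k = 2

|R(1,1) − R(0,0)| = 2.32691136 ≥ 0.2
|R(2,2) − R(1,1)| = 0.14852062 < 0.2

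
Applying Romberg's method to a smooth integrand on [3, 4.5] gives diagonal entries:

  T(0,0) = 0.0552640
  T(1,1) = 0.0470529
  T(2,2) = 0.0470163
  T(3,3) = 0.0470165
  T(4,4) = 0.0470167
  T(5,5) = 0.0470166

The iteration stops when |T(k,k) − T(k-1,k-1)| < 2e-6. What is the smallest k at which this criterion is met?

k = 3

|T(1,1) − T(0,0)| = 0.0082111 ≥ 2e-6
|T(2,2) − T(1,1)| = 0.0000366 ≥ 2e-6
|T(3,3) − T(2,2)| = 0.0000002 < 2e-6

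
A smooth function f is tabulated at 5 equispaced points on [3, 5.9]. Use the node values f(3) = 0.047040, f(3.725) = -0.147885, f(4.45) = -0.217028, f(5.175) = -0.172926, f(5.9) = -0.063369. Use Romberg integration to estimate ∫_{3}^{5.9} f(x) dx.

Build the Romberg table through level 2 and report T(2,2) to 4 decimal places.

-0.4184

T(0,0) (trapezoid, 1 panel, h=2.9000): -0.023677
T(1,0) (trapezoid, 2 panels, h=1.4500): -0.326529
T(2,0) (trapezoid, 4 panels, h=0.7250): -0.395853
T(1,1) = -0.326529 + (-0.326529 − (-0.023677))/3 = -0.427480
T(2,1) = -0.395853 + (-0.395853 − (-0.326529))/3 = -0.418961
T(2,2) = -0.418961 + (-0.418961 − (-0.427480))/15 = -0.418393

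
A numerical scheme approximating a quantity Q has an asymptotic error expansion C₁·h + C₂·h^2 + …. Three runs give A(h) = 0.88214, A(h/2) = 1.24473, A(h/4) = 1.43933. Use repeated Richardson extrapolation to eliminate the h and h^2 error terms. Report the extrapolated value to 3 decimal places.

1.643

First eliminate the h term (factor 2^1 = 2):
  B₁ = (2·1.24473 − 0.88214)/1 = 1.60732
  B₂ = (2·1.43933 − 1.24473)/1 = 1.63393
Then eliminate the h^2 term (factor 2^2 = 4):
  (4·1.63393 − 1.60732)/3 = 1.64280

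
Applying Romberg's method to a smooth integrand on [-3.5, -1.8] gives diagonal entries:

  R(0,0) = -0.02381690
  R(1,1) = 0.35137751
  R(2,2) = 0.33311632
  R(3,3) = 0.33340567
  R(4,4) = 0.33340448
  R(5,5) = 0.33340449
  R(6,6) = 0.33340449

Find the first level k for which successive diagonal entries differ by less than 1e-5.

|R(1,1) − R(0,0)| = 0.37519441 ≥ 1e-5
|R(2,2) − R(1,1)| = 0.01826119 ≥ 1e-5
|R(3,3) − R(2,2)| = 0.00028935 ≥ 1e-5
|R(4,4) − R(3,3)| = 0.00000119 < 1e-5

k = 4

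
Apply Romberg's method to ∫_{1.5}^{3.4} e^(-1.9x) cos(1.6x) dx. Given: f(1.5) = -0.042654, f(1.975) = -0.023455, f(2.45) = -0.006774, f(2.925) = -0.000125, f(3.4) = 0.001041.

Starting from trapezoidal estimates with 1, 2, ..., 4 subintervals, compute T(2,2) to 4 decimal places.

T(0,0) (trapezoid, 1 panel, h=1.9000): -0.039532
T(1,0) (trapezoid, 2 panels, h=0.9500): -0.026201
T(2,0) (trapezoid, 4 panels, h=0.4750): -0.024301
T(1,1) = -0.026201 + (-0.026201 − (-0.039532))/3 = -0.021757
T(2,1) = -0.024301 + (-0.024301 − (-0.026201))/3 = -0.023668
T(2,2) = -0.023668 + (-0.023668 − (-0.021757))/15 = -0.023795

-0.0238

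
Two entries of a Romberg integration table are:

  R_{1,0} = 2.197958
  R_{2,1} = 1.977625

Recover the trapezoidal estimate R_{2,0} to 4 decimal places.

From R_{2,1} = (4·R_{2,0} − R_{1,0})/3, solve for R_{2,0}:
4·R_{2,0} = 3·1.977625 + 2.197958 = 8.130833
R_{2,0} = 2.032708

2.0327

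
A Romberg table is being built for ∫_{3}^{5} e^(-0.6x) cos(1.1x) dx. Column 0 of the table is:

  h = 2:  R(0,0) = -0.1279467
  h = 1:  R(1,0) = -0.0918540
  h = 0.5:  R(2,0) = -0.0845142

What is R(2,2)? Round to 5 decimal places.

Richardson extrapolation on the trapezoidal column (denominator 4−1=3):
R(1,1) = (4·(-0.0918540) − (-0.1279467)) / 3 = -0.0798231
R(2,1) = -0.0845142 + (-0.0845142 − (-0.0918540))/3 = -0.0820676
R(2,2) = (16·(-0.0820676) − (-0.0798231)) / 15 = -0.0822172

-0.08222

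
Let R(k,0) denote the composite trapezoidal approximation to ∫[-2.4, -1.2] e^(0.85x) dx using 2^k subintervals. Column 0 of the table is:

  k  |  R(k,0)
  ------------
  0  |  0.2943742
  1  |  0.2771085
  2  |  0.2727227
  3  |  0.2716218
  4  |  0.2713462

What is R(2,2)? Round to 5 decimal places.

Richardson extrapolation on the trapezoidal column (denominator 4−1=3):
R(1,1) = 0.2771085 + (0.2771085 − 0.2943742)/3 = 0.2713533
R(2,1) = 0.2727227 + (0.2727227 − 0.2771085)/3 = 0.2712608
R(2,2) = (16·0.2712608 − 0.2713533) / 15 = 0.2712546
(Column j=1 coincides with Simpson's rule on the same nodes.)

0.27125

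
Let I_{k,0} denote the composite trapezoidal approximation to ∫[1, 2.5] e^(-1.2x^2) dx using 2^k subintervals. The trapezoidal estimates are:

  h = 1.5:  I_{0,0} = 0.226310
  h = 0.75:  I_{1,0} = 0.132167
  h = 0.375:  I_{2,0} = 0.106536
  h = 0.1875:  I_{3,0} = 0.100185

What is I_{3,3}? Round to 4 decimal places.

I_{1,1} = (4·0.132167 − 0.226310) / 3 = 0.100786
I_{2,1} = 0.106536 + (0.106536 − 0.132167)/3 = 0.097992
I_{3,1} = (4·0.100185 − 0.106536) / 3 = 0.098068
I_{2,2} = (16·0.097992 − 0.100786) / 15 = 0.097806
I_{3,2} = 0.098068 + (0.098068 − 0.097992)/15 = 0.098073
I_{3,3} = (64·0.098073 − 0.097806) / 63 = 0.098077

0.0981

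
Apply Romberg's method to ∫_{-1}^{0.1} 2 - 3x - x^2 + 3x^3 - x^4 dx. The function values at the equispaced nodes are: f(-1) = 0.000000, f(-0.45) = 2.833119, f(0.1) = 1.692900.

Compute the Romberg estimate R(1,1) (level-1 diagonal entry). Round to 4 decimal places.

R(0,0) (trapezoid, 1 panel, h=1.1000): 0.931095
R(1,0) (trapezoid, 2 panels, h=0.5500): 2.023763
R(1,1) = 2.023763 + (2.023763 − 0.931095)/3 = 2.387986

2.3880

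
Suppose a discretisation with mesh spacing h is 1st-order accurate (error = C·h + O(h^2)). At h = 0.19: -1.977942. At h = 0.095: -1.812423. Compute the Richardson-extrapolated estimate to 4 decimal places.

-1.6469

The leading error scales as h; refining by a factor of 2 reduces it by 2^1 = 2.
Extrapolated value = (2·A(h/2) − A(h)) / (2 − 1)
= (2·(-1.812423) − (-1.977942)) / 1
= -1.646904 / 1 = -1.646904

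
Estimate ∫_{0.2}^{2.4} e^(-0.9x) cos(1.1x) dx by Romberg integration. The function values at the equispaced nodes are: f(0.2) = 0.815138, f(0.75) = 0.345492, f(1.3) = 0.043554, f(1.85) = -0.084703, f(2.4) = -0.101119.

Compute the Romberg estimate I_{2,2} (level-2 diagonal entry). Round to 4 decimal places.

I_{0,0} (trapezoid, 1 panel, h=2.2000): 0.785421
I_{1,0} (trapezoid, 2 panels, h=1.1000): 0.440620
I_{2,0} (trapezoid, 4 panels, h=0.5500): 0.363744
I_{1,1} = 0.440620 + (0.440620 − 0.785421)/3 = 0.325686
I_{2,1} = 0.363744 + (0.363744 − 0.440620)/3 = 0.338119
I_{2,2} = 0.338119 + (0.338119 − 0.325686)/15 = 0.338948

0.3389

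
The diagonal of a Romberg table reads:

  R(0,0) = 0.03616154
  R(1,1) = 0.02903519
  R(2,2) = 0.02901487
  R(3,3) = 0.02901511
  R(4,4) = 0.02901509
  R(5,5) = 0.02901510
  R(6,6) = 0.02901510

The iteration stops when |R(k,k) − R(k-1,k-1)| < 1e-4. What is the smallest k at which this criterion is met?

k = 2

|R(1,1) − R(0,0)| = 0.00712635 ≥ 1e-4
|R(2,2) − R(1,1)| = 0.00002032 < 1e-4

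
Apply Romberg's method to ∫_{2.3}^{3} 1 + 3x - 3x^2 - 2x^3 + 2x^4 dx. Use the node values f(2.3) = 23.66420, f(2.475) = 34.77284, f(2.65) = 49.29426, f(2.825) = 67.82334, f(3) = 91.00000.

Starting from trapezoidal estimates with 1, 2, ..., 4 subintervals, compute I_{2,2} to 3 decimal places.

36.379

I_{0,0} (trapezoid, 1 panel, h=0.7000): 40.13247
I_{1,0} (trapezoid, 2 panels, h=0.3500): 37.31923
I_{2,0} (trapezoid, 4 panels, h=0.1750): 36.61394
I_{1,1} = 37.31923 + (37.31923 − 40.13247)/3 = 36.38148
I_{2,1} = 36.61394 + (36.61394 − 37.31923)/3 = 36.37884
I_{2,2} = 36.37884 + (36.37884 − 36.38148)/15 = 36.37866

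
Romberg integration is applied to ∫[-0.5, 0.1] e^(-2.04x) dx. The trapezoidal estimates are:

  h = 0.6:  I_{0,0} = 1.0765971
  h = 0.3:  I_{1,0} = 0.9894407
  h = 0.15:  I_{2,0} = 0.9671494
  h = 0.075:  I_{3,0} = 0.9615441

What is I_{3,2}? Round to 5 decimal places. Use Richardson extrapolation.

Richardson extrapolation on the trapezoidal column (denominator 4−1=3):
I_{2,1} = (4·0.9671494 − 0.9894407) / 3 = 0.9597190
I_{3,1} = (4·0.9615441 − 0.9671494) / 3 = 0.9596757
I_{3,2} = 0.9596757 + (0.9596757 − 0.9597190)/15 = 0.9596728

0.95967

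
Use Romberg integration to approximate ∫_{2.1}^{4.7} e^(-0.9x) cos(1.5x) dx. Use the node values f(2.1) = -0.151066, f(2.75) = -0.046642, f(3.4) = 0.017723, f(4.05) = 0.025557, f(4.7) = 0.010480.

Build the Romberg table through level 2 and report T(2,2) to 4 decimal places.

T(0,0) (trapezoid, 1 panel, h=2.6000): -0.182762
T(1,0) (trapezoid, 2 panels, h=1.3000): -0.068341
T(2,0) (trapezoid, 4 panels, h=0.6500): -0.047876
T(1,1) = -0.068341 + (-0.068341 − (-0.182762))/3 = -0.030201
T(2,1) = -0.047876 + (-0.047876 − (-0.068341))/3 = -0.041054
T(2,2) = -0.041054 + (-0.041054 − (-0.030201))/15 = -0.041778

-0.0418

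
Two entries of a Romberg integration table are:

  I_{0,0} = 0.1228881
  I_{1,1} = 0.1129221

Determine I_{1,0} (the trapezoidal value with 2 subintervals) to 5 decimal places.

From I_{1,1} = (4·I_{1,0} − I_{0,0})/3, solve for I_{1,0}:
4·I_{1,0} = 3·0.1129221 + 0.1228881 = 0.4616544
I_{1,0} = 0.1154136

0.11541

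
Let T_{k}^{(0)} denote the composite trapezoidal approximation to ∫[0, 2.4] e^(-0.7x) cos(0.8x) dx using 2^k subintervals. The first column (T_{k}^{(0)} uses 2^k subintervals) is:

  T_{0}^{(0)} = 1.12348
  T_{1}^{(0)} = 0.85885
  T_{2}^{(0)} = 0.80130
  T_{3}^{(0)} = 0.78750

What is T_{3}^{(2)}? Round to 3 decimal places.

0.783

Richardson extrapolation on the trapezoidal column (denominator 4−1=3):
T_{2}^{(1)} = 0.80130 + (0.80130 − 0.85885)/3 = 0.78212
T_{3}^{(1)} = 0.78750 + (0.78750 − 0.80130)/3 = 0.78290
T_{3}^{(2)} = 0.78290 + (0.78290 − 0.78212)/15 = 0.78295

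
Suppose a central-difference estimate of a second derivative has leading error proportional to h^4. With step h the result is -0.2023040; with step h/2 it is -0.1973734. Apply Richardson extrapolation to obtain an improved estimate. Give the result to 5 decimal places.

-0.19704

Extrapolated value = (16·A(h/2) − A(h)) / (16 − 1)
= (16·(-0.1973734) − (-0.2023040)) / 15
= -2.9556704 / 15 = -0.1970447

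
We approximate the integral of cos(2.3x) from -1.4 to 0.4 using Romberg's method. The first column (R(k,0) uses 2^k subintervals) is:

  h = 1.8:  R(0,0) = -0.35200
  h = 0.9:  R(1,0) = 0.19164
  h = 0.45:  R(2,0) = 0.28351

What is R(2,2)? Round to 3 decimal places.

Richardson extrapolation on the trapezoidal column (denominator 4−1=3):
R(1,1) = 0.19164 + (0.19164 − (-0.35200))/3 = 0.37285
R(2,1) = (4·0.28351 − 0.19164) / 3 = 0.31413
R(2,2) = (16·0.31413 − 0.37285) / 15 = 0.31022

0.310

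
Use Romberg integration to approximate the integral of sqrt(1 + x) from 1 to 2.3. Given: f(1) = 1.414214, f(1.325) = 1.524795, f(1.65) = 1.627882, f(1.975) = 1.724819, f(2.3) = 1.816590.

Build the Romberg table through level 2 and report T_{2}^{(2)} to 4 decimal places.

T_{0}^{(0)} (trapezoid, 1 panel, h=1.3000): 2.100023
T_{1}^{(0)} (trapezoid, 2 panels, h=0.6500): 2.108135
T_{2}^{(0)} (trapezoid, 4 panels, h=0.3250): 2.110192
T_{1}^{(1)} = 2.108135 + (2.108135 − 2.100023)/3 = 2.110839
T_{2}^{(1)} = 2.110192 + (2.110192 − 2.108135)/3 = 2.110878
T_{2}^{(2)} = 2.110878 + (2.110878 − 2.110839)/15 = 2.110881

2.1109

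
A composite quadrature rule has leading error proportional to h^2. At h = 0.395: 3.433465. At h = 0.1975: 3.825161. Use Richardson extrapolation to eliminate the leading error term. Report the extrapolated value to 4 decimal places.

3.9557

The leading error scales as h^2; refining by a factor of 2 reduces it by 2^2 = 4.
Extrapolated value = (4·A(h/2) − A(h)) / (4 − 1)
= (4·3.825161 − 3.433465) / 3
= 11.867179 / 3 = 3.955726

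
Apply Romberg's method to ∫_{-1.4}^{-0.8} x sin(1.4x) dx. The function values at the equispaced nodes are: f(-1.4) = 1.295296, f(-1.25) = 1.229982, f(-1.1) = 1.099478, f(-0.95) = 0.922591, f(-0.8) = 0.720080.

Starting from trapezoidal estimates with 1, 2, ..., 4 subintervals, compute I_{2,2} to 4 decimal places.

I_{0,0} (trapezoid, 1 panel, h=0.6000): 0.604613
I_{1,0} (trapezoid, 2 panels, h=0.3000): 0.632150
I_{2,0} (trapezoid, 4 panels, h=0.1500): 0.638961
I_{1,1} = 0.632150 + (0.632150 − 0.604613)/3 = 0.641329
I_{2,1} = 0.638961 + (0.638961 − 0.632150)/3 = 0.641231
I_{2,2} = 0.641231 + (0.641231 − 0.641329)/15 = 0.641224

0.6412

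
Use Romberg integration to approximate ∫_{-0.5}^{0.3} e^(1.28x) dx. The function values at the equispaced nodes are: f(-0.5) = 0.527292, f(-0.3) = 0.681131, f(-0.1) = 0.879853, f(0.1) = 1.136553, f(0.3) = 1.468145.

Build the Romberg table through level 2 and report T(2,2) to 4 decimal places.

0.7350

T(0,0) (trapezoid, 1 panel, h=0.8000): 0.798175
T(1,0) (trapezoid, 2 panels, h=0.4000): 0.751029
T(2,0) (trapezoid, 4 panels, h=0.2000): 0.739051
T(1,1) = 0.751029 + (0.751029 − 0.798175)/3 = 0.735314
T(2,1) = 0.739051 + (0.739051 − 0.751029)/3 = 0.735058
T(2,2) = 0.735058 + (0.735058 − 0.735314)/15 = 0.735041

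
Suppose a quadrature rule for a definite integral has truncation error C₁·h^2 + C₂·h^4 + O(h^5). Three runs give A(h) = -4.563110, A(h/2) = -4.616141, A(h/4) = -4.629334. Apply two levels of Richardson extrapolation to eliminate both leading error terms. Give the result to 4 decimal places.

First eliminate the h^2 term (factor 2^2 = 4):
  B₁ = (4·(-4.616141) − (-4.563110))/3 = -4.633818
  B₂ = (4·(-4.629334) − (-4.616141))/3 = -4.633732
Then eliminate the h^4 term (factor 2^4 = 16):
  (16·(-4.633732) − (-4.633818))/15 = -4.633726

-4.6337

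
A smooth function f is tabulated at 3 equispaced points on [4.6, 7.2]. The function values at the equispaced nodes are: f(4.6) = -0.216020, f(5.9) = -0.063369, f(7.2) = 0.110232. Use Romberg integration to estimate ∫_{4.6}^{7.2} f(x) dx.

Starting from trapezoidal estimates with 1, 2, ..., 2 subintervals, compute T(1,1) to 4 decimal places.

T(0,0) (trapezoid, 1 panel, h=2.6000): -0.137524
T(1,0) (trapezoid, 2 panels, h=1.3000): -0.151142
T(1,1) = -0.151142 + (-0.151142 − (-0.137524))/3 = -0.155681

-0.1557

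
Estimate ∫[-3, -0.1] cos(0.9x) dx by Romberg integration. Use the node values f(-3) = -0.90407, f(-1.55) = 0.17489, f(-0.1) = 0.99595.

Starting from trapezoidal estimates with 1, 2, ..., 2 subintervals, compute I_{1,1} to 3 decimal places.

I_{0,0} (trapezoid, 1 panel, h=2.9000): 0.13323
I_{1,0} (trapezoid, 2 panels, h=1.4500): 0.32020
I_{1,1} = 0.32020 + (0.32020 − 0.13323)/3 = 0.38252

0.383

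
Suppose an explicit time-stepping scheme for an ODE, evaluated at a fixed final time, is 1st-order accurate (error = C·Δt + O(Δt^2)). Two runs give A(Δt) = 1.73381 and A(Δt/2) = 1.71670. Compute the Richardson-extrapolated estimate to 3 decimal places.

1.700

The leading error scales as Δt; refining by a factor of 2 reduces it by 2^1 = 2.
Extrapolated value = (2·A(Δt/2) − A(Δt)) / (2 − 1)
= (2·1.71670 − 1.73381) / 1
= 1.69959 / 1 = 1.69959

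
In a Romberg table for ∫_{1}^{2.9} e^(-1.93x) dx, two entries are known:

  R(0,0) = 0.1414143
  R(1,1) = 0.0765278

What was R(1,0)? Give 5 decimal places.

0.09275

From R(1,1) = (4·R(1,0) − R(0,0))/3, solve for R(1,0):
4·R(1,0) = 3·0.0765278 + 0.1414143 = 0.3709977
R(1,0) = 0.0927494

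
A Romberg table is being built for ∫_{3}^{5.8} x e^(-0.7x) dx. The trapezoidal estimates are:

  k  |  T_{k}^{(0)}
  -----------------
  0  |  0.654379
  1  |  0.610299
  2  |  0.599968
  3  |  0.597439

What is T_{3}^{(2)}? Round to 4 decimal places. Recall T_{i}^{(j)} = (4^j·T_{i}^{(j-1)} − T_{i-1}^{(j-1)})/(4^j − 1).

0.5966

Richardson extrapolation on the trapezoidal column (denominator 4−1=3):
T_{2}^{(1)} = 0.599968 + (0.599968 − 0.610299)/3 = 0.596524
T_{3}^{(1)} = (4·0.597439 − 0.599968) / 3 = 0.596596
T_{3}^{(2)} = 0.596596 + (0.596596 − 0.596524)/15 = 0.596601
(Column j=1 coincides with Simpson's rule on the same nodes.)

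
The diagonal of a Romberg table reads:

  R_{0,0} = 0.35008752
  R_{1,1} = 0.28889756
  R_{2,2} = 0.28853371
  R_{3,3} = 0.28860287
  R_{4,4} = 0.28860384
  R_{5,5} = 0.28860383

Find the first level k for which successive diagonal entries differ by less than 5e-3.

k = 2

|R_{1,1} − R_{0,0}| = 0.06118996 ≥ 5e-3
|R_{2,2} − R_{1,1}| = 0.00036385 < 5e-3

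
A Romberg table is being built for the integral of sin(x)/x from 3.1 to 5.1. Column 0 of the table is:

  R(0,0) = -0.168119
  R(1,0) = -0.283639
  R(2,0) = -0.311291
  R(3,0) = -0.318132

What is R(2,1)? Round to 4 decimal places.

Richardson extrapolation on the trapezoidal column (denominator 4−1=3):
R(2,1) = (4·(-0.311291) − (-0.283639)) / 3 = -0.320508

-0.3205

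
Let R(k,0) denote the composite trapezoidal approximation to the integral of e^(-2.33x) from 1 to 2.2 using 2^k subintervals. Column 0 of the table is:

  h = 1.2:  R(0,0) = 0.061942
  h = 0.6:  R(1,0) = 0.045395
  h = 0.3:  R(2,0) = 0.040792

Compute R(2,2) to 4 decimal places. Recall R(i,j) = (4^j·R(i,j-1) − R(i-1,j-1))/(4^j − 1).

0.0392

Richardson extrapolation on the trapezoidal column (denominator 4−1=3):
R(1,1) = (4·0.045395 − 0.061942) / 3 = 0.039879
R(2,1) = (4·0.040792 − 0.045395) / 3 = 0.039258
R(2,2) = 0.039258 + (0.039258 − 0.039879)/15 = 0.039217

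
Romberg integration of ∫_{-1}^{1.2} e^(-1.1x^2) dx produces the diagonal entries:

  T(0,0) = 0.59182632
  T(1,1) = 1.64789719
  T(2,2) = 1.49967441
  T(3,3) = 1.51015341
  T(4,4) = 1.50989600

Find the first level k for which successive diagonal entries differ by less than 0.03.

k = 3

|T(1,1) − T(0,0)| = 1.05607087 ≥ 0.03
|T(2,2) − T(1,1)| = 0.14822278 ≥ 0.03
|T(3,3) − T(2,2)| = 0.01047900 < 0.03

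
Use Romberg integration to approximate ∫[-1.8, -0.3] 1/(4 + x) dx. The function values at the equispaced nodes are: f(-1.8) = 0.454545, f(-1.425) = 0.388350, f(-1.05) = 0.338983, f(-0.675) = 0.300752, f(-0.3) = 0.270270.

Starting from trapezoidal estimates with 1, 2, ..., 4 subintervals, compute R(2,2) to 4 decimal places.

R(0,0) (trapezoid, 1 panel, h=1.5000): 0.543611
R(1,0) (trapezoid, 2 panels, h=0.7500): 0.526043
R(2,0) (trapezoid, 4 panels, h=0.3750): 0.521435
R(1,1) = 0.526043 + (0.526043 − 0.543611)/3 = 0.520187
R(2,1) = 0.521435 + (0.521435 − 0.526043)/3 = 0.519899
R(2,2) = 0.519899 + (0.519899 − 0.520187)/15 = 0.519880

0.5199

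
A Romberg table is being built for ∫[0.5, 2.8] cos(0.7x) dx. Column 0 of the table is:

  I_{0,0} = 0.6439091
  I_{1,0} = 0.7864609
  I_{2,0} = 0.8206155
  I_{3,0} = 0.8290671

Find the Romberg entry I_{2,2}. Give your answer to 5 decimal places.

I_{1,1} = 0.7864609 + (0.7864609 − 0.6439091)/3 = 0.8339782
I_{2,1} = (4·0.8206155 − 0.7864609) / 3 = 0.8320004
I_{2,2} = 0.8320004 + (0.8320004 − 0.8339782)/15 = 0.8318685

0.83187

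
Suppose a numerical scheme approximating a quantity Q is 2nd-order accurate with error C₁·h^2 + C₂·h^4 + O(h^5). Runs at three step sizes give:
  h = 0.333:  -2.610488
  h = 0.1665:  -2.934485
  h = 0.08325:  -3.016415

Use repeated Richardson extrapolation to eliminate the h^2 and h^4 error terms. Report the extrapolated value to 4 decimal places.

-3.0438

First eliminate the h^2 term (factor 2^2 = 4):
  B₁ = (4·(-2.934485) − (-2.610488))/3 = -3.042484
  B₂ = (4·(-3.016415) − (-2.934485))/3 = -3.043725
Then eliminate the h^4 term (factor 2^4 = 16):
  (16·(-3.043725) − (-3.042484))/15 = -3.043808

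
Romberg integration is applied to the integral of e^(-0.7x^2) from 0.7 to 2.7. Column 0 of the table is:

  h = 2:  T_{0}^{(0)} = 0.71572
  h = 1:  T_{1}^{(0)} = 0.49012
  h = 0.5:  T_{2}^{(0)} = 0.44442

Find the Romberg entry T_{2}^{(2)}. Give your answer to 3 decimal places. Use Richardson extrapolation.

Richardson extrapolation on the trapezoidal column (denominator 4−1=3):
T_{1}^{(1)} = (4·0.49012 − 0.71572) / 3 = 0.41492
T_{2}^{(1)} = 0.44442 + (0.44442 − 0.49012)/3 = 0.42919
T_{2}^{(2)} = 0.42919 + (0.42919 − 0.41492)/15 = 0.43014
(Column j=1 coincides with Simpson's rule on the same nodes.)

0.430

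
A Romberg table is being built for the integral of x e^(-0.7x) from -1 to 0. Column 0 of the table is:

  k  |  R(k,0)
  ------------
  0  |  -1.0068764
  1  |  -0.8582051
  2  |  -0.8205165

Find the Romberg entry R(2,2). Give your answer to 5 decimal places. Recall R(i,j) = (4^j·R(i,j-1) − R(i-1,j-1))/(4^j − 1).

Richardson extrapolation on the trapezoidal column (denominator 4−1=3):
R(1,1) = -0.8582051 + (-0.8582051 − (-1.0068764))/3 = -0.8086480
R(2,1) = (4·(-0.8205165) − (-0.8582051)) / 3 = -0.8079536
R(2,2) = -0.8079536 + (-0.8079536 − (-0.8086480))/15 = -0.8079073

-0.80791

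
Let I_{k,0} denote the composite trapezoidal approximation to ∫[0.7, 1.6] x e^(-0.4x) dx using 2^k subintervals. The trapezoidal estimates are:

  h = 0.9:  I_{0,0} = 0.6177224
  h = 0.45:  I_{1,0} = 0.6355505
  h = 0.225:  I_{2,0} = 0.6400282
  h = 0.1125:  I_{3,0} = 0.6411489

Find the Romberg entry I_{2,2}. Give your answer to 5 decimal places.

0.64152

I_{1,1} = 0.6355505 + (0.6355505 − 0.6177224)/3 = 0.6414932
I_{2,1} = 0.6400282 + (0.6400282 − 0.6355505)/3 = 0.6415208
I_{2,2} = (16·0.6415208 − 0.6414932) / 15 = 0.6415226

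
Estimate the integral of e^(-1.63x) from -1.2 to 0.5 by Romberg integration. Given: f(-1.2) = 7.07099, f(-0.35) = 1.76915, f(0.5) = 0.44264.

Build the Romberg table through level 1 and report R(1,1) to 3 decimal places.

4.134

R(0,0) (trapezoid, 1 panel, h=1.7000): 6.38659
R(1,0) (trapezoid, 2 panels, h=0.8500): 4.69707
R(1,1) = 4.69707 + (4.69707 − 6.38659)/3 = 4.13390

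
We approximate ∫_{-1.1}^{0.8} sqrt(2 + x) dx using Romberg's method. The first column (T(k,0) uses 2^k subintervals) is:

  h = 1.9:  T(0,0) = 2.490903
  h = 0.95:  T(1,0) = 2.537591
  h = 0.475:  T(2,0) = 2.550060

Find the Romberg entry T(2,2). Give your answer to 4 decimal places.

2.5543

T(1,1) = (4·2.537591 − 2.490903) / 3 = 2.553154
T(2,1) = (4·2.550060 − 2.537591) / 3 = 2.554216
T(2,2) = 2.554216 + (2.554216 − 2.553154)/15 = 2.554287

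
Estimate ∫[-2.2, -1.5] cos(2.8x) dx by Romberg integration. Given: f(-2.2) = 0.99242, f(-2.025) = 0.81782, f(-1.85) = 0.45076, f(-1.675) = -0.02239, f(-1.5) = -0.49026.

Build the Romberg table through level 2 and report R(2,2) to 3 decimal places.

R(0,0) (trapezoid, 1 panel, h=0.7000): 0.17576
R(1,0) (trapezoid, 2 panels, h=0.3500): 0.24564
R(2,0) (trapezoid, 4 panels, h=0.1750): 0.26202
R(1,1) = 0.24564 + (0.24564 − 0.17576)/3 = 0.26893
R(2,1) = 0.26202 + (0.26202 − 0.24564)/3 = 0.26748
R(2,2) = 0.26748 + (0.26748 − 0.26893)/15 = 0.26738

0.267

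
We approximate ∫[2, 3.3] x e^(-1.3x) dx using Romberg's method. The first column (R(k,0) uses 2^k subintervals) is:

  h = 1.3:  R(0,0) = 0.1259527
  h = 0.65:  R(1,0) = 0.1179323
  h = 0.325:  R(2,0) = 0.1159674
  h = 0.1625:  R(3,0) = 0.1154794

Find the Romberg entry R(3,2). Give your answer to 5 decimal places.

R(2,1) = (4·0.1159674 − 0.1179323) / 3 = 0.1153124
R(3,1) = 0.1154794 + (0.1154794 − 0.1159674)/3 = 0.1153167
R(3,2) = (16·0.1153167 − 0.1153124) / 15 = 0.1153170

0.11532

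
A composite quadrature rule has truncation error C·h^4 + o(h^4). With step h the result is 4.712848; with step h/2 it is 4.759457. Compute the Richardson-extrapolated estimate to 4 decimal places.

4.7626

The leading error scales as h^4; refining by a factor of 2 reduces it by 2^4 = 16.
Extrapolated value = (16·A(h/2) − A(h)) / (16 − 1)
= (16·4.759457 − 4.712848) / 15
= 71.438464 / 15 = 4.762564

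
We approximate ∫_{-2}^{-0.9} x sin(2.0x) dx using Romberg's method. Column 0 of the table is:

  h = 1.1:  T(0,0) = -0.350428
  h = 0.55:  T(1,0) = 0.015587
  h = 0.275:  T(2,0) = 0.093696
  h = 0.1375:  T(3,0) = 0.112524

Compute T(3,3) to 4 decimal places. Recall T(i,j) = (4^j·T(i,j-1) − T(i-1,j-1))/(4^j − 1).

0.1187

T(1,1) = (4·0.015587 − (-0.350428)) / 3 = 0.137592
T(2,1) = 0.093696 + (0.093696 − 0.015587)/3 = 0.119732
T(3,1) = 0.112524 + (0.112524 − 0.093696)/3 = 0.118800
T(2,2) = 0.119732 + (0.119732 − 0.137592)/15 = 0.118541
T(3,2) = 0.118800 + (0.118800 − 0.119732)/15 = 0.118738
T(3,3) = (64·0.118738 − 0.118541) / 63 = 0.118741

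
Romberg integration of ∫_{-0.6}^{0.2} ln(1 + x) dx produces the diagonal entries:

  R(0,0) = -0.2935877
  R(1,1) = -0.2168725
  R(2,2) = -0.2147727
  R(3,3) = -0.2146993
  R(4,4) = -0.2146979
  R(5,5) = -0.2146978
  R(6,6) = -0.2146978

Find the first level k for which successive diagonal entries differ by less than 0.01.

|R(1,1) − R(0,0)| = 0.0767152 ≥ 0.01
|R(2,2) − R(1,1)| = 0.0020998 < 0.01

k = 2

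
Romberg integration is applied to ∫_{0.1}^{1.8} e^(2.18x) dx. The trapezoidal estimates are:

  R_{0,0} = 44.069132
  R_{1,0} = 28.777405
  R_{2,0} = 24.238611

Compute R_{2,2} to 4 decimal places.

Richardson extrapolation on the trapezoidal column (denominator 4−1=3):
R_{1,1} = (4·28.777405 − 44.069132) / 3 = 23.680163
R_{2,1} = (4·24.238611 − 28.777405) / 3 = 22.725680
R_{2,2} = (16·22.725680 − 23.680163) / 15 = 22.662048

22.6620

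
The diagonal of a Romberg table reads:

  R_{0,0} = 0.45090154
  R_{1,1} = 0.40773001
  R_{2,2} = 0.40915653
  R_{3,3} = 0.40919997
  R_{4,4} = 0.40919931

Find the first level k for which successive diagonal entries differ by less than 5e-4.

k = 3

|R_{1,1} − R_{0,0}| = 0.04317153 ≥ 5e-4
|R_{2,2} − R_{1,1}| = 0.00142652 ≥ 5e-4
|R_{3,3} − R_{2,2}| = 0.00004344 < 5e-4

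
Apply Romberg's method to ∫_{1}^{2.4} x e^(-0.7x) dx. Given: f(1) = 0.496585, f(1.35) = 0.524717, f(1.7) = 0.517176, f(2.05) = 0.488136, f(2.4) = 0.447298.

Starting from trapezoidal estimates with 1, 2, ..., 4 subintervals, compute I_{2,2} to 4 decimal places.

0.7035

I_{0,0} (trapezoid, 1 panel, h=1.4000): 0.660718
I_{1,0} (trapezoid, 2 panels, h=0.7000): 0.692382
I_{2,0} (trapezoid, 4 panels, h=0.3500): 0.700690
I_{1,1} = 0.692382 + (0.692382 − 0.660718)/3 = 0.702937
I_{2,1} = 0.700690 + (0.700690 − 0.692382)/3 = 0.703459
I_{2,2} = 0.703459 + (0.703459 − 0.702937)/15 = 0.703494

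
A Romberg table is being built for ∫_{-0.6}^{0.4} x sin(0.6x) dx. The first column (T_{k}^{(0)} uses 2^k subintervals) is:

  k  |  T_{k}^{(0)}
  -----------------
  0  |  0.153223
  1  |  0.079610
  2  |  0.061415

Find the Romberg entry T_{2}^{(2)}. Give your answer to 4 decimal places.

0.0554

T_{1}^{(1)} = (4·0.079610 − 0.153223) / 3 = 0.055072
T_{2}^{(1)} = (4·0.061415 − 0.079610) / 3 = 0.055350
T_{2}^{(2)} = 0.055350 + (0.055350 − 0.055072)/15 = 0.055369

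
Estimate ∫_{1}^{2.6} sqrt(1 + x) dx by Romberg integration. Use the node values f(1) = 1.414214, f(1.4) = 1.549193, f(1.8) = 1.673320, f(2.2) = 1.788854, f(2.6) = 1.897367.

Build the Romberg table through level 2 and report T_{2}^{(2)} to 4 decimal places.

2.6681

T_{0}^{(0)} (trapezoid, 1 panel, h=1.6000): 2.649265
T_{1}^{(0)} (trapezoid, 2 panels, h=0.8000): 2.663288
T_{2}^{(0)} (trapezoid, 4 panels, h=0.4000): 2.666863
T_{1}^{(1)} = 2.663288 + (2.663288 − 2.649265)/3 = 2.667962
T_{2}^{(1)} = 2.666863 + (2.666863 − 2.663288)/3 = 2.668055
T_{2}^{(2)} = 2.668055 + (2.668055 − 2.667962)/15 = 2.668061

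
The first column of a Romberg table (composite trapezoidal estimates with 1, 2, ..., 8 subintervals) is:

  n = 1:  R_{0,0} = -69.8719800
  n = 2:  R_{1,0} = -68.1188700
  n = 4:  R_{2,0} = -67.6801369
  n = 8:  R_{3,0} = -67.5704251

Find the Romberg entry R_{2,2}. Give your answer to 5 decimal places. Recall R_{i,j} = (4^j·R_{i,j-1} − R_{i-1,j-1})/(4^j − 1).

Richardson extrapolation on the trapezoidal column (denominator 4−1=3):
R_{1,1} = -68.1188700 + (-68.1188700 − (-69.8719800))/3 = -67.5345000
R_{2,1} = -67.6801369 + (-67.6801369 − (-68.1188700))/3 = -67.5338925
R_{2,2} = -67.5338925 + (-67.5338925 − (-67.5345000))/15 = -67.5338520
(Column j=1 coincides with Simpson's rule on the same nodes.)

-67.53385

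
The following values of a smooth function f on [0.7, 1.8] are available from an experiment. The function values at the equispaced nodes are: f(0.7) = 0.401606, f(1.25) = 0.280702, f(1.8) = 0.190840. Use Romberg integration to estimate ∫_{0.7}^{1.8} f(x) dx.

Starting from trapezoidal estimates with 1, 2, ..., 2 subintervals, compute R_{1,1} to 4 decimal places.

R_{0,0} (trapezoid, 1 panel, h=1.1000): 0.325845
R_{1,0} (trapezoid, 2 panels, h=0.5500): 0.317309
R_{1,1} = 0.317309 + (0.317309 − 0.325845)/3 = 0.314464

0.3145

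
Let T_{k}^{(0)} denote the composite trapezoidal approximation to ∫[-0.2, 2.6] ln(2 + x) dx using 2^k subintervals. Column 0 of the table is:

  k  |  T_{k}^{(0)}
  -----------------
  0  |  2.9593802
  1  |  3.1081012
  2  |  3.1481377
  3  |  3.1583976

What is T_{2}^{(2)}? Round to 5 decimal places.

3.16174

Richardson extrapolation on the trapezoidal column (denominator 4−1=3):
T_{1}^{(1)} = (4·3.1081012 − 2.9593802) / 3 = 3.1576749
T_{2}^{(1)} = (4·3.1481377 − 3.1081012) / 3 = 3.1614832
T_{2}^{(2)} = (16·3.1614832 − 3.1576749) / 15 = 3.1617371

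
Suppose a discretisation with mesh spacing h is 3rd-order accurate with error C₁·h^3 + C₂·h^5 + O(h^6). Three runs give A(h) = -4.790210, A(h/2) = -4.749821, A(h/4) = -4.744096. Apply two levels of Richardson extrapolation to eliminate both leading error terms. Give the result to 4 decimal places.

First eliminate the h^3 term (factor 2^3 = 8):
  B₁ = (8·(-4.749821) − (-4.790210))/7 = -4.744051
  B₂ = (8·(-4.744096) − (-4.749821))/7 = -4.743278
Then eliminate the h^5 term (factor 2^5 = 32):
  (32·(-4.743278) − (-4.744051))/31 = -4.743253

-4.7433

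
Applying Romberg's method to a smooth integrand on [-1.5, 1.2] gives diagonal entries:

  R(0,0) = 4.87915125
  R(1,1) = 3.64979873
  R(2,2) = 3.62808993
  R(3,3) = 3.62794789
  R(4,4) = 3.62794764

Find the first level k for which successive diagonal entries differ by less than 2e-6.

|R(1,1) − R(0,0)| = 1.22935252 ≥ 2e-6
|R(2,2) − R(1,1)| = 0.02170880 ≥ 2e-6
|R(3,3) − R(2,2)| = 0.00014204 ≥ 2e-6
|R(4,4) − R(3,3)| = 0.00000025 < 2e-6

k = 4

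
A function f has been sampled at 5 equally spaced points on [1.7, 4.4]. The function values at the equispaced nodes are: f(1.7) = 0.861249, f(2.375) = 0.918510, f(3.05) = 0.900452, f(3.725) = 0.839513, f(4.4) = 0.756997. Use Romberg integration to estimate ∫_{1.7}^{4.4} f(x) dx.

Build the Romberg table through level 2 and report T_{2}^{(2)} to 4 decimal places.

T_{0}^{(0)} (trapezoid, 1 panel, h=2.7000): 2.184632
T_{1}^{(0)} (trapezoid, 2 panels, h=1.3500): 2.307926
T_{2}^{(0)} (trapezoid, 4 panels, h=0.6750): 2.340629
T_{1}^{(1)} = 2.307926 + (2.307926 − 2.184632)/3 = 2.349024
T_{2}^{(1)} = 2.340629 + (2.340629 − 2.307926)/3 = 2.351530
T_{2}^{(2)} = 2.351530 + (2.351530 − 2.349024)/15 = 2.351697

2.3517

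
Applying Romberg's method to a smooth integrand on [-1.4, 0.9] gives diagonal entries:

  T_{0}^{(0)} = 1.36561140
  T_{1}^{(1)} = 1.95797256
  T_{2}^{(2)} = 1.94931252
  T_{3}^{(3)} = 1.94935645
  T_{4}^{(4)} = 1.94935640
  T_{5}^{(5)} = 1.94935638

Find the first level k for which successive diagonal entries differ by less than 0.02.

k = 2

|T_{1}^{(1)} − T_{0}^{(0)}| = 0.59236116 ≥ 0.02
|T_{2}^{(2)} − T_{1}^{(1)}| = 0.00866004 < 0.02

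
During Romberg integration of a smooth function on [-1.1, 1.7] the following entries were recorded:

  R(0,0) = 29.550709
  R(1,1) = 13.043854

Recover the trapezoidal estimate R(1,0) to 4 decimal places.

17.1706

From R(1,1) = (4·R(1,0) − R(0,0))/3, solve for R(1,0):
4·R(1,0) = 3·13.043854 + 29.550709 = 68.682271
R(1,0) = 17.170568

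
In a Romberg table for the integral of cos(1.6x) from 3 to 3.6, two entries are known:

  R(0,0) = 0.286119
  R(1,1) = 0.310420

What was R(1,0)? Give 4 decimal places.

0.3043

From R(1,1) = (4·R(1,0) − R(0,0))/3, solve for R(1,0):
4·R(1,0) = 3·0.310420 + 0.286119 = 1.217379
R(1,0) = 0.304345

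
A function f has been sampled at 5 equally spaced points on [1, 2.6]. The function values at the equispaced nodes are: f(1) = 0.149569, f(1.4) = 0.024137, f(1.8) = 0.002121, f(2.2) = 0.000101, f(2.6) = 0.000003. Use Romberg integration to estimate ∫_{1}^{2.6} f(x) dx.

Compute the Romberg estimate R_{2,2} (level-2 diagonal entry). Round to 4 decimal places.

R_{0,0} (trapezoid, 1 panel, h=1.6000): 0.119658
R_{1,0} (trapezoid, 2 panels, h=0.8000): 0.061526
R_{2,0} (trapezoid, 4 panels, h=0.4000): 0.040458
R_{1,1} = 0.061526 + (0.061526 − 0.119658)/3 = 0.042149
R_{2,1} = 0.040458 + (0.040458 − 0.061526)/3 = 0.033435
R_{2,2} = 0.033435 + (0.033435 − 0.042149)/15 = 0.032854

0.0329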